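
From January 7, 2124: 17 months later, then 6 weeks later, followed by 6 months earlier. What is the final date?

Advancing 17 months from January 7, 2124:
month 1 + 17 = 18, which is month 6 of year 2125 → June 2125.
Day 7 is valid in June, giving June 7, 2125.
Advancing 6 weeks (= 42 days) from June 7, 2125:
June has 30 days, so 30 − 7 = 23 days remain after June 7, 2125; 42 − 23 = 19 left.
19 days into July 2125 → July 19, 2125.
Subtracting 6 months from July 19, 2125:
month 7 − 6 = 1 → January 2125.
Day 19 is valid in January, giving January 19, 2125.

January 19, 2125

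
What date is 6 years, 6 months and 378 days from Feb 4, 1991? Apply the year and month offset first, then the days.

Counting forward 6 years, 6 months and 378 days from February 4, 1991: first the month/year part, then the days.
+6 years → 1997; month 2 + 6 = 8 → August 1997.
Day 4 is valid in August, giving August 4, 1997.
Now add 378 days from August 4, 1997.
August has 31 days, so 31 − 4 = 27 days remain after August 4, 1997; 378 − 27 = 351 left.
September 1997 has 30 days: 351 − 30 = 321 left.
October 1997 has 31 days: 321 − 31 = 290 left.
November 1997 has 30 days: 290 − 30 = 260 left.
December 1997 has 31 days: 260 − 31 = 229 left.
January 1998 has 31 days: 229 − 31 = 198 left.
February 1998 has 28 days (1998 is not a leap year): 198 − 28 = 170 left.
March 1998 has 31 days: 170 − 31 = 139 left.
April 1998 has 30 days: 139 − 30 = 109 left.
May 1998 has 31 days: 109 − 31 = 78 left.
June 1998 has 30 days: 78 − 30 = 48 left.
July 1998 has 31 days: 48 − 31 = 17 left.
17 days into August 1998 → August 17, 1998.

August 17, 1998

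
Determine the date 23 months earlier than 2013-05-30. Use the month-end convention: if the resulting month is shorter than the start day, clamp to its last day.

June 30, 2011

Going back 23 months from May 30, 2013.
month 5 − 23 = -18, which is month 6 of year 2011 → June 2011.
Day 30 is valid in June, giving June 30, 2011.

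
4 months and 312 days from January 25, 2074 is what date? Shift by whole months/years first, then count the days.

April 2, 2075

Counting forward 4 months and 312 days from January 25, 2074: first the month/year part, then the days.
month 1 + 4 = 5 → May 2074.
Day 25 is valid in May, giving May 25, 2074.
Now add 312 days from May 25, 2074.
May has 31 days, so 31 − 25 = 6 days remain after May 25, 2074; 312 − 6 = 306 left.
June 2074 has 30 days: 306 − 30 = 276 left.
July 2074 has 31 days: 276 − 31 = 245 left.
August 2074 has 31 days: 245 − 31 = 214 left.
September 2074 has 30 days: 214 − 30 = 184 left.
October 2074 has 31 days: 184 − 31 = 153 left.
November 2074 has 30 days: 153 − 30 = 123 left.
December 2074 has 31 days: 123 − 31 = 92 left.
January 2075 has 31 days: 92 − 31 = 61 left.
February 2075 has 28 days (2075 is not a leap year): 61 − 28 = 33 left.
March 2075 has 31 days: 33 − 31 = 2 left.
2 days into April 2075 → April 2, 2075.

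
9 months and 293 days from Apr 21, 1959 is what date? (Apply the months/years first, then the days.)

Counting forward 9 months and 293 days from April 21, 1959: first the month/year part, then the days.
month 4 + 9 = 13, which is month 1 of year 1960 → January 1960.
Day 21 is valid in January, giving January 21, 1960.
Now add 293 days from January 21, 1960.
January has 31 days, so 31 − 21 = 10 days remain after January 21, 1960; 293 − 10 = 283 left.
February 1960 has 29 days (1960 is a leap year): 283 − 29 = 254 left.
March 1960 has 31 days: 254 − 31 = 223 left.
April 1960 has 30 days: 223 − 30 = 193 left.
May 1960 has 31 days: 193 − 31 = 162 left.
June 1960 has 30 days: 162 − 30 = 132 left.
July 1960 has 31 days: 132 − 31 = 101 left.
August 1960 has 31 days: 101 − 31 = 70 left.
September 1960 has 30 days: 70 − 30 = 40 left.
October 1960 has 31 days: 40 − 31 = 9 left.
9 days into November 1960 → November 9, 1960.

November 9, 1960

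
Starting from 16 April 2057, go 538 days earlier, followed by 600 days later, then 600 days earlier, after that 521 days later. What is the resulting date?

March 30, 2057

Counting back 538 days from April 16, 2057:
Going back 16 days from April 16, 2057 reaches the end of the previous month; 538 − 16 = 522 left.
March 2057 has 31 days: 522 − 31 = 491 left.
February 2057 has 28 days (2057 is not a leap year): 491 − 28 = 463 left.
January 2057 has 31 days: 463 − 31 = 432 left.
December 2056 has 31 days: 432 − 31 = 401 left.
November 2056 has 30 days: 401 − 30 = 371 left.
October 2056 has 31 days: 371 − 31 = 340 left.
September 2056 has 30 days: 340 − 30 = 310 left.
August 2056 has 31 days: 310 − 31 = 279 left.
July 2056 has 31 days: 279 − 31 = 248 left.
June 2056 has 30 days: 248 − 30 = 218 left.
May 2056 has 31 days: 218 − 31 = 187 left.
April 2056 has 30 days: 187 − 30 = 157 left.
March 2056 has 31 days: 157 − 31 = 126 left.
February 2056 has 29 days (2056 is a leap year): 126 − 29 = 97 left.
January 2056 has 31 days: 97 − 31 = 66 left.
December 2055 has 31 days: 66 − 31 = 35 left.
November 2055 has 30 days: 35 − 30 = 5 left.
October 2055 has 31 days; 31 − 5 = 26 → October 26, 2055.
Advancing 600 days from October 26, 2055:
October has 31 days, so 31 − 26 = 5 days remain after October 26, 2055; 600 − 5 = 595 left.
November 2055 has 30 days: 595 − 30 = 565 left.
December 2055 has 31 days: 565 − 31 = 534 left.
January 2056 has 31 days: 534 − 31 = 503 left.
February 2056 has 29 days (2056 is a leap year): 503 − 29 = 474 left.
March 2056 has 31 days: 474 − 31 = 443 left.
April 2056 has 30 days: 443 − 30 = 413 left.
May 2056 has 31 days: 413 − 31 = 382 left.
June 2056 has 30 days: 382 − 30 = 352 left.
July 2056 has 31 days: 352 − 31 = 321 left.
August 2056 has 31 days: 321 − 31 = 290 left.
September 2056 has 30 days: 290 − 30 = 260 left.
October 2056 has 31 days: 260 − 31 = 229 left.
November 2056 has 30 days: 229 − 30 = 199 left.
December 2056 has 31 days: 199 − 31 = 168 left.
January 2057 has 31 days: 168 − 31 = 137 left.
February 2057 has 28 days (2057 is not a leap year): 137 − 28 = 109 left.
March 2057 has 31 days: 109 − 31 = 78 left.
April 2057 has 30 days: 78 − 30 = 48 left.
May 2057 has 31 days: 48 − 31 = 17 left.
17 days into June 2057 → June 17, 2057.
Subtracting 600 days from June 17, 2057:
Going back 17 days from June 17, 2057 reaches the end of the previous month; 600 − 17 = 583 left.
May 2057 has 31 days: 583 − 31 = 552 left.
April 2057 has 30 days: 552 − 30 = 522 left.
March 2057 has 31 days: 522 − 31 = 491 left.
February 2057 has 28 days (2057 is not a leap year): 491 − 28 = 463 left.
January 2057 has 31 days: 463 − 31 = 432 left.
December 2056 has 31 days: 432 − 31 = 401 left.
November 2056 has 30 days: 401 − 30 = 371 left.
October 2056 has 31 days: 371 − 31 = 340 left.
September 2056 has 30 days: 340 − 30 = 310 left.
August 2056 has 31 days: 310 − 31 = 279 left.
July 2056 has 31 days: 279 − 31 = 248 left.
June 2056 has 30 days: 248 − 30 = 218 left.
May 2056 has 31 days: 218 − 31 = 187 left.
April 2056 has 30 days: 187 − 30 = 157 left.
March 2056 has 31 days: 157 − 31 = 126 left.
February 2056 has 29 days (2056 is a leap year): 126 − 29 = 97 left.
January 2056 has 31 days: 97 − 31 = 66 left.
December 2055 has 31 days: 66 − 31 = 35 left.
November 2055 has 30 days: 35 − 30 = 5 left.
October 2055 has 31 days; 31 − 5 = 26 → October 26, 2055.
Adding 521 days from October 26, 2055:
October has 31 days, so 31 − 26 = 5 days remain after October 26, 2055; 521 − 5 = 516 left.
November 2055 has 30 days: 516 − 30 = 486 left.
December 2055 has 31 days: 486 − 31 = 455 left.
January 2056 has 31 days: 455 − 31 = 424 left.
February 2056 has 29 days (2056 is a leap year): 424 − 29 = 395 left.
March 2056 has 31 days: 395 − 31 = 364 left.
April 2056 has 30 days: 364 − 30 = 334 left.
May 2056 has 31 days: 334 − 31 = 303 left.
June 2056 has 30 days: 303 − 30 = 273 left.
July 2056 has 31 days: 273 − 31 = 242 left.
August 2056 has 31 days: 242 − 31 = 211 left.
September 2056 has 30 days: 211 − 30 = 181 left.
October 2056 has 31 days: 181 − 31 = 150 left.
November 2056 has 30 days: 150 − 30 = 120 left.
December 2056 has 31 days: 120 − 31 = 89 left.
January 2057 has 31 days: 89 − 31 = 58 left.
February 2057 has 28 days (2057 is not a leap year): 58 − 28 = 30 left.
30 days into March 2057 → March 30, 2057.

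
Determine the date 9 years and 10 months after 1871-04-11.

Advancing 9 years and 10 months from April 11, 1871.
+9 years → 1880; month 4 + 10 = 14, which is month 2 of year 1881 → February 1881.
Day 11 is valid in February, giving February 11, 1881.

February 11, 1881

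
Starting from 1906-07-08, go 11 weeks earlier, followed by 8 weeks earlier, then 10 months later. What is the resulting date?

Subtracting 11 weeks (= 77 days) from July 8, 1906:
Going back 8 days from July 8, 1906 reaches the end of the previous month; 77 − 8 = 69 left.
June 1906 has 30 days: 69 − 30 = 39 left.
May 1906 has 31 days: 39 − 31 = 8 left.
April 1906 has 30 days; 30 − 8 = 22 → April 22, 1906.
Subtracting 8 weeks (= 56 days) from April 22, 1906:
Going back 22 days from April 22, 1906 reaches the end of the previous month; 56 − 22 = 34 left.
March 1906 has 31 days: 34 − 31 = 3 left.
February 1906 has 28 days; 28 − 3 = 25 → February 25, 1906.
Advancing 10 months from February 25, 1906:
month 2 + 10 = 12 → December 1906.
Day 25 is valid in December, giving December 25, 1906.

December 25, 1906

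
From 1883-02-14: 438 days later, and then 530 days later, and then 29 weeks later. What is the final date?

Adding 438 days from February 14, 1883:
February has 28 days, so 28 − 14 = 14 days remain after February 14, 1883; 438 − 14 = 424 left.
March 1883 has 31 days: 424 − 31 = 393 left.
April 1883 has 30 days: 393 − 30 = 363 left.
May 1883 has 31 days: 363 − 31 = 332 left.
June 1883 has 30 days: 332 − 30 = 302 left.
July 1883 has 31 days: 302 − 31 = 271 left.
August 1883 has 31 days: 271 − 31 = 240 left.
September 1883 has 30 days: 240 − 30 = 210 left.
October 1883 has 31 days: 210 − 31 = 179 left.
November 1883 has 30 days: 179 − 30 = 149 left.
December 1883 has 31 days: 149 − 31 = 118 left.
January 1884 has 31 days: 118 − 31 = 87 left.
February 1884 has 29 days (1884 is a leap year): 87 − 29 = 58 left.
March 1884 has 31 days: 58 − 31 = 27 left.
27 days into April 1884 → April 27, 1884.
Adding 530 days from April 27, 1884:
April has 30 days, so 30 − 27 = 3 days remain after April 27, 1884; 530 − 3 = 527 left.
May 1884 has 31 days: 527 − 31 = 496 left.
June 1884 has 30 days: 496 − 30 = 466 left.
July 1884 has 31 days: 466 − 31 = 435 left.
August 1884 has 31 days: 435 − 31 = 404 left.
September 1884 has 30 days: 404 − 30 = 374 left.
October 1884 has 31 days: 374 − 31 = 343 left.
November 1884 has 30 days: 343 − 30 = 313 left.
December 1884 has 31 days: 313 − 31 = 282 left.
January 1885 has 31 days: 282 − 31 = 251 left.
February 1885 has 28 days (1885 is not a leap year): 251 − 28 = 223 left.
March 1885 has 31 days: 223 − 31 = 192 left.
April 1885 has 30 days: 192 − 30 = 162 left.
May 1885 has 31 days: 162 − 31 = 131 left.
June 1885 has 30 days: 131 − 30 = 101 left.
July 1885 has 31 days: 101 − 31 = 70 left.
August 1885 has 31 days: 70 − 31 = 39 left.
September 1885 has 30 days: 39 − 30 = 9 left.
9 days into October 1885 → October 9, 1885.
Adding 29 weeks (= 203 days) from October 9, 1885:
October has 31 days, so 31 − 9 = 22 days remain after October 9, 1885; 203 − 22 = 181 left.
November 1885 has 30 days: 181 − 30 = 151 left.
December 1885 has 31 days: 151 − 31 = 120 left.
January 1886 has 31 days: 120 − 31 = 89 left.
February 1886 has 28 days (1886 is not a leap year): 89 − 28 = 61 left.
March 1886 has 31 days: 61 − 31 = 30 left.
30 days into April 1886 → April 30, 1886.

April 30, 1886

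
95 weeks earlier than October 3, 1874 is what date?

Going back 95 weeks = 665 days from October 3, 1874.
Going back 3 days from October 3, 1874 reaches the end of the previous month; 665 − 3 = 662 left.
September 1874 has 30 days: 662 − 30 = 632 left.
August 1874 has 31 days: 632 − 31 = 601 left.
July 1874 has 31 days: 601 − 31 = 570 left.
June 1874 has 30 days: 570 − 30 = 540 left.
May 1874 has 31 days: 540 − 31 = 509 left.
April 1874 has 30 days: 509 − 30 = 479 left.
March 1874 has 31 days: 479 − 31 = 448 left.
February 1874 has 28 days (1874 is not a leap year): 448 − 28 = 420 left.
January 1874 has 31 days: 420 − 31 = 389 left.
December 1873 has 31 days: 389 − 31 = 358 left.
November 1873 has 30 days: 358 − 30 = 328 left.
October 1873 has 31 days: 328 − 31 = 297 left.
September 1873 has 30 days: 297 − 30 = 267 left.
August 1873 has 31 days: 267 − 31 = 236 left.
July 1873 has 31 days: 236 − 31 = 205 left.
June 1873 has 30 days: 205 − 30 = 175 left.
May 1873 has 31 days: 175 − 31 = 144 left.
April 1873 has 30 days: 144 − 30 = 114 left.
March 1873 has 31 days: 114 − 31 = 83 left.
February 1873 has 28 days (1873 is not a leap year): 83 − 28 = 55 left.
January 1873 has 31 days: 55 − 31 = 24 left.
December 1872 has 31 days; 31 − 24 = 7 → December 7, 1872.

December 7, 1872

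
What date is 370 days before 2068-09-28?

Subtracting 370 days from September 28, 2068.
Going back 28 days from September 28, 2068 reaches the end of the previous month; 370 − 28 = 342 left.
August 2068 has 31 days: 342 − 31 = 311 left.
July 2068 has 31 days: 311 − 31 = 280 left.
June 2068 has 30 days: 280 − 30 = 250 left.
May 2068 has 31 days: 250 − 31 = 219 left.
April 2068 has 30 days: 219 − 30 = 189 left.
March 2068 has 31 days: 189 − 31 = 158 left.
February 2068 has 29 days (2068 is a leap year): 158 − 29 = 129 left.
January 2068 has 31 days: 129 − 31 = 98 left.
December 2067 has 31 days: 98 − 31 = 67 left.
November 2067 has 30 days: 67 − 30 = 37 left.
October 2067 has 31 days: 37 − 31 = 6 left.
September 2067 has 30 days; 30 − 6 = 24 → September 24, 2067.

September 24, 2067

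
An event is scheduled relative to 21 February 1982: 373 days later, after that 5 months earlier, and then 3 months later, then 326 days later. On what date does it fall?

November 23, 1983

Counting forward 373 days from February 21, 1982:
February has 28 days, so 28 − 21 = 7 days remain after February 21, 1982; 373 − 7 = 366 left.
March 1982 has 31 days: 366 − 31 = 335 left.
April 1982 has 30 days: 335 − 30 = 305 left.
May 1982 has 31 days: 305 − 31 = 274 left.
June 1982 has 30 days: 274 − 30 = 244 left.
July 1982 has 31 days: 244 − 31 = 213 left.
August 1982 has 31 days: 213 − 31 = 182 left.
September 1982 has 30 days: 182 − 30 = 152 left.
October 1982 has 31 days: 152 − 31 = 121 left.
November 1982 has 30 days: 121 − 30 = 91 left.
December 1982 has 31 days: 91 − 31 = 60 left.
January 1983 has 31 days: 60 − 31 = 29 left.
February 1983 has 28 days (1983 is not a leap year): 29 − 28 = 1 left.
1 day into March 1983 → March 1, 1983.
Counting back 5 months from March 1, 1983:
month 3 − 5 = -2, which is month 10 of year 1982 → October 1982.
Day 1 is valid in October, giving October 1, 1982.
Advancing 3 months from October 1, 1982:
month 10 + 3 = 13, which is month 1 of year 1983 → January 1983.
Day 1 is valid in January, giving January 1, 1983.
Advancing 326 days from January 1, 1983:
January has 31 days, so 31 − 1 = 30 days remain after January 1, 1983; 326 − 30 = 296 left.
February 1983 has 28 days (1983 is not a leap year): 296 − 28 = 268 left.
March 1983 has 31 days: 268 − 31 = 237 left.
April 1983 has 30 days: 237 − 30 = 207 left.
May 1983 has 31 days: 207 − 31 = 176 left.
June 1983 has 30 days: 176 − 30 = 146 left.
July 1983 has 31 days: 146 − 31 = 115 left.
August 1983 has 31 days: 115 − 31 = 84 left.
September 1983 has 30 days: 84 − 30 = 54 left.
October 1983 has 31 days: 54 − 31 = 23 left.
23 days into November 1983 → November 23, 1983.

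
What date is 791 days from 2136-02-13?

April 14, 2138

Counting forward 791 days from February 13, 2136.
February has 29 days, so 29 − 13 = 16 days remain after February 13, 2136; 791 − 16 = 775 left.
March 2136 has 31 days: 775 − 31 = 744 left.
April 2136 has 30 days: 744 − 30 = 714 left.
May 2136 has 31 days: 714 − 31 = 683 left.
June 2136 has 30 days: 683 − 30 = 653 left.
July 2136 has 31 days: 653 − 31 = 622 left.
August 2136 has 31 days: 622 − 31 = 591 left.
September 2136 has 30 days: 591 − 30 = 561 left.
October 2136 has 31 days: 561 − 31 = 530 left.
November 2136 has 30 days: 530 − 30 = 500 left.
December 2136 has 31 days: 500 − 31 = 469 left.
January 2137 has 31 days: 469 − 31 = 438 left.
February 2137 has 28 days (2137 is not a leap year): 438 − 28 = 410 left.
March 2137 has 31 days: 410 − 31 = 379 left.
April 2137 has 30 days: 379 − 30 = 349 left.
May 2137 has 31 days: 349 − 31 = 318 left.
June 2137 has 30 days: 318 − 30 = 288 left.
July 2137 has 31 days: 288 − 31 = 257 left.
August 2137 has 31 days: 257 − 31 = 226 left.
September 2137 has 30 days: 226 − 30 = 196 left.
October 2137 has 31 days: 196 − 31 = 165 left.
November 2137 has 30 days: 165 − 30 = 135 left.
December 2137 has 31 days: 135 − 31 = 104 left.
January 2138 has 31 days: 104 − 31 = 73 left.
February 2138 has 28 days (2138 is not a leap year): 73 − 28 = 45 left.
March 2138 has 31 days: 45 − 31 = 14 left.
14 days into April 2138 → April 14, 2138.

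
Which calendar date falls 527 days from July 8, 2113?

Counting forward 527 days from July 8, 2113.
July has 31 days, so 31 − 8 = 23 days remain after July 8, 2113; 527 − 23 = 504 left.
August 2113 has 31 days: 504 − 31 = 473 left.
September 2113 has 30 days: 473 − 30 = 443 left.
October 2113 has 31 days: 443 − 31 = 412 left.
November 2113 has 30 days: 412 − 30 = 382 left.
December 2113 has 31 days: 382 − 31 = 351 left.
January 2114 has 31 days: 351 − 31 = 320 left.
February 2114 has 28 days (2114 is not a leap year): 320 − 28 = 292 left.
March 2114 has 31 days: 292 − 31 = 261 left.
April 2114 has 30 days: 261 − 30 = 231 left.
May 2114 has 31 days: 231 − 31 = 200 left.
June 2114 has 30 days: 200 − 30 = 170 left.
July 2114 has 31 days: 170 − 31 = 139 left.
August 2114 has 31 days: 139 − 31 = 108 left.
September 2114 has 30 days: 108 − 30 = 78 left.
October 2114 has 31 days: 78 − 31 = 47 left.
November 2114 has 30 days: 47 − 30 = 17 left.
17 days into December 2114 → December 17, 2114.

December 17, 2114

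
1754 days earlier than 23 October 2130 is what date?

Going back 1754 days from October 23, 2130.
Going back 23 days from October 23, 2130 reaches the end of the previous month; 1754 − 23 = 1731 left.
September 2130 has 30 days: 1731 − 30 = 1701 left.
August 2130 has 31 days: 1701 − 31 = 1670 left.
July 2130 has 31 days: 1670 − 31 = 1639 left.
June 2130 has 30 days: 1639 − 30 = 1609 left.
May 2130 has 31 days: 1609 − 31 = 1578 left.
April 2130 has 30 days: 1578 − 30 = 1548 left.
March 2130 has 31 days: 1548 − 31 = 1517 left.
February 2130 has 28 days (2130 is not a leap year): 1517 − 28 = 1489 left.
January 2130 has 31 days: 1489 − 31 = 1458 left.
December 2129 has 31 days: 1458 − 31 = 1427 left.
November 2129 has 30 days: 1427 − 30 = 1397 left.
October 2129 has 31 days: 1397 − 31 = 1366 left.
September 2129 has 30 days: 1366 − 30 = 1336 left.
August 2129 has 31 days: 1336 − 31 = 1305 left.
July 2129 has 31 days: 1305 − 31 = 1274 left.
June 2129 has 30 days: 1274 − 30 = 1244 left.
May 2129 has 31 days: 1244 − 31 = 1213 left.
April 2129 has 30 days: 1213 − 30 = 1183 left.
March 2129 has 31 days: 1183 − 31 = 1152 left.
February 2129 has 28 days (2129 is not a leap year): 1152 − 28 = 1124 left.
January 2129 has 31 days: 1124 − 31 = 1093 left.
December 2128 has 31 days: 1093 − 31 = 1062 left.
November 2128 has 30 days: 1062 − 30 = 1032 left.
October 2128 has 31 days: 1032 − 31 = 1001 left.
September 2128 has 30 days: 1001 − 30 = 971 left.
August 2128 has 31 days: 971 − 31 = 940 left.
July 2128 has 31 days: 940 − 31 = 909 left.
June 2128 has 30 days: 909 − 30 = 879 left.
May 2128 has 31 days: 879 − 31 = 848 left.
April 2128 has 30 days: 848 − 30 = 818 left.
March 2128 has 31 days: 818 − 31 = 787 left.
February 2128 has 29 days (2128 is a leap year): 787 − 29 = 758 left.
January 2128 has 31 days: 758 − 31 = 727 left.
December 2127 has 31 days: 727 − 31 = 696 left.
November 2127 has 30 days: 696 − 30 = 666 left.
October 2127 has 31 days: 666 − 31 = 635 left.
September 2127 has 30 days: 635 − 30 = 605 left.
August 2127 has 31 days: 605 − 31 = 574 left.
July 2127 has 31 days: 574 − 31 = 543 left.
June 2127 has 30 days: 543 − 30 = 513 left.
May 2127 has 31 days: 513 − 31 = 482 left.
April 2127 has 30 days: 482 − 30 = 452 left.
March 2127 has 31 days: 452 − 31 = 421 left.
February 2127 has 28 days (2127 is not a leap year): 421 − 28 = 393 left.
January 2127 has 31 days: 393 − 31 = 362 left.
December 2126 has 31 days: 362 − 31 = 331 left.
November 2126 has 30 days: 331 − 30 = 301 left.
October 2126 has 31 days: 301 − 31 = 270 left.
September 2126 has 30 days: 270 − 30 = 240 left.
August 2126 has 31 days: 240 − 31 = 209 left.
July 2126 has 31 days: 209 − 31 = 178 left.
June 2126 has 30 days: 178 − 30 = 148 left.
May 2126 has 31 days: 148 − 31 = 117 left.
April 2126 has 30 days: 117 − 30 = 87 left.
March 2126 has 31 days: 87 − 31 = 56 left.
February 2126 has 28 days (2126 is not a leap year): 56 − 28 = 28 left.
January 2126 has 31 days; 31 − 28 = 3 → January 3, 2126.

January 3, 2126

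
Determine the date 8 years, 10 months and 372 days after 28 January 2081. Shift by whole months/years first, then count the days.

Advancing 8 years, 10 months and 372 days from January 28, 2081: first the month/year part, then the days.
+8 years → 2089; month 1 + 10 = 11 → November 2089.
Day 28 is valid in November, giving November 28, 2089.
Now add 372 days from November 28, 2089.
November has 30 days, so 30 − 28 = 2 days remain after November 28, 2089; 372 − 2 = 370 left.
December 2089 has 31 days: 370 − 31 = 339 left.
January 2090 has 31 days: 339 − 31 = 308 left.
February 2090 has 28 days (2090 is not a leap year): 308 − 28 = 280 left.
March 2090 has 31 days: 280 − 31 = 249 left.
April 2090 has 30 days: 249 − 30 = 219 left.
May 2090 has 31 days: 219 − 31 = 188 left.
June 2090 has 30 days: 188 − 30 = 158 left.
July 2090 has 31 days: 158 − 31 = 127 left.
August 2090 has 31 days: 127 − 31 = 96 left.
September 2090 has 30 days: 96 − 30 = 66 left.
October 2090 has 31 days: 66 − 31 = 35 left.
November 2090 has 30 days: 35 − 30 = 5 left.
5 days into December 2090 → December 5, 2090.

December 5, 2090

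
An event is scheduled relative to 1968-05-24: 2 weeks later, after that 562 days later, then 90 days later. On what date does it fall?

Counting forward 2 weeks (= 14 days) from May 24, 1968:
May has 31 days, so 31 − 24 = 7 days remain after May 24, 1968; 14 − 7 = 7 left.
7 days into June 1968 → June 7, 1968.
Counting forward 562 days from June 7, 1968:
June has 30 days, so 30 − 7 = 23 days remain after June 7, 1968; 562 − 23 = 539 left.
July 1968 has 31 days: 539 − 31 = 508 left.
August 1968 has 31 days: 508 − 31 = 477 left.
September 1968 has 30 days: 477 − 30 = 447 left.
October 1968 has 31 days: 447 − 31 = 416 left.
November 1968 has 30 days: 416 − 30 = 386 left.
December 1968 has 31 days: 386 − 31 = 355 left.
January 1969 has 31 days: 355 − 31 = 324 left.
February 1969 has 28 days (1969 is not a leap year): 324 − 28 = 296 left.
March 1969 has 31 days: 296 − 31 = 265 left.
April 1969 has 30 days: 265 − 30 = 235 left.
May 1969 has 31 days: 235 − 31 = 204 left.
June 1969 has 30 days: 204 − 30 = 174 left.
July 1969 has 31 days: 174 − 31 = 143 left.
August 1969 has 31 days: 143 − 31 = 112 left.
September 1969 has 30 days: 112 − 30 = 82 left.
October 1969 has 31 days: 82 − 31 = 51 left.
November 1969 has 30 days: 51 − 30 = 21 left.
21 days into December 1969 → December 21, 1969.
Counting forward 90 days from December 21, 1969:
December has 31 days, so 31 − 21 = 10 days remain after December 21, 1969; 90 − 10 = 80 left.
January 1970 has 31 days: 80 − 31 = 49 left.
February 1970 has 28 days (1970 is not a leap year): 49 − 28 = 21 left.
21 days into March 1970 → March 21, 1970.

March 21, 1970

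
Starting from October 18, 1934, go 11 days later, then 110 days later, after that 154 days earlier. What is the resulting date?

September 15, 1934

Adding 11 days from October 18, 1934:
October has 31 days; 18 + 11 = 29, still in October.
Advancing 110 days from October 29, 1934:
October has 31 days, so 31 − 29 = 2 days remain after October 29, 1934; 110 − 2 = 108 left.
November 1934 has 30 days: 108 − 30 = 78 left.
December 1934 has 31 days: 78 − 31 = 47 left.
January 1935 has 31 days: 47 − 31 = 16 left.
16 days into February 1935 → February 16, 1935.
Going back 154 days from February 16, 1935:
Going back 16 days from February 16, 1935 reaches the end of the previous month; 154 − 16 = 138 left.
January 1935 has 31 days: 138 − 31 = 107 left.
December 1934 has 31 days: 107 − 31 = 76 left.
November 1934 has 30 days: 76 − 30 = 46 left.
October 1934 has 31 days: 46 − 31 = 15 left.
September 1934 has 30 days; 30 − 15 = 15 → September 15, 1934.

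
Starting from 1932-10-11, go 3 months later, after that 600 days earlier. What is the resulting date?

Advancing 3 months from October 11, 1932:
month 10 + 3 = 13, which is month 1 of year 1933 → January 1933.
Day 11 is valid in January, giving January 11, 1933.
Subtracting 600 days from January 11, 1933:
Going back 11 days from January 11, 1933 reaches the end of the previous month; 600 − 11 = 589 left.
December 1932 has 31 days: 589 − 31 = 558 left.
November 1932 has 30 days: 558 − 30 = 528 left.
October 1932 has 31 days: 528 − 31 = 497 left.
September 1932 has 30 days: 497 − 30 = 467 left.
August 1932 has 31 days: 467 − 31 = 436 left.
July 1932 has 31 days: 436 − 31 = 405 left.
June 1932 has 30 days: 405 − 30 = 375 left.
May 1932 has 31 days: 375 − 31 = 344 left.
April 1932 has 30 days: 344 − 30 = 314 left.
March 1932 has 31 days: 314 − 31 = 283 left.
February 1932 has 29 days (1932 is a leap year): 283 − 29 = 254 left.
January 1932 has 31 days: 254 − 31 = 223 left.
December 1931 has 31 days: 223 − 31 = 192 left.
November 1931 has 30 days: 192 − 30 = 162 left.
October 1931 has 31 days: 162 − 31 = 131 left.
September 1931 has 30 days: 131 − 30 = 101 left.
August 1931 has 31 days: 101 − 31 = 70 left.
July 1931 has 31 days: 70 − 31 = 39 left.
June 1931 has 30 days: 39 − 30 = 9 left.
May 1931 has 31 days; 31 − 9 = 22 → May 22, 1931.

May 22, 1931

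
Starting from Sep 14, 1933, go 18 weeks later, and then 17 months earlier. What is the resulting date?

August 18, 1932

Advancing 18 weeks (= 126 days) from September 14, 1933:
September has 30 days, so 30 − 14 = 16 days remain after September 14, 1933; 126 − 16 = 110 left.
October 1933 has 31 days: 110 − 31 = 79 left.
November 1933 has 30 days: 79 − 30 = 49 left.
December 1933 has 31 days: 49 − 31 = 18 left.
18 days into January 1934 → January 18, 1934.
Subtracting 17 months from January 18, 1934:
month 1 − 17 = -16, which is month 8 of year 1932 → August 1932.
Day 18 is valid in August, giving August 18, 1932.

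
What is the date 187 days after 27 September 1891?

Advancing 187 days from September 27, 1891.
September has 30 days, so 30 − 27 = 3 days remain after September 27, 1891; 187 − 3 = 184 left.
October 1891 has 31 days: 184 − 31 = 153 left.
November 1891 has 30 days: 153 − 30 = 123 left.
December 1891 has 31 days: 123 − 31 = 92 left.
January 1892 has 31 days: 92 − 31 = 61 left.
February 1892 has 29 days (1892 is a leap year): 61 − 29 = 32 left.
March 1892 has 31 days: 32 − 31 = 1 left.
1 day into April 1892 → April 1, 1892.

April 1, 1892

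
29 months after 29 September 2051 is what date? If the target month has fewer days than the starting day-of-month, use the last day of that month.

Advancing 29 months from September 29, 2051.
month 9 + 29 = 38, which is month 2 of year 2054 → February 2054.
February 2054 has only 28 days (2054 is not a leap year — relevant if February), and the start was day 29, so the date clamps to February 28, 2054.

February 28, 2054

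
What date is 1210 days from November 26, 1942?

Counting forward 1210 days from November 26, 1942.
November has 30 days, so 30 − 26 = 4 days remain after November 26, 1942; 1210 − 4 = 1206 left.
December 1942 has 31 days: 1206 − 31 = 1175 left.
January 1943 has 31 days: 1175 − 31 = 1144 left.
February 1943 has 28 days (1943 is not a leap year): 1144 − 28 = 1116 left.
March 1943 has 31 days: 1116 − 31 = 1085 left.
April 1943 has 30 days: 1085 − 30 = 1055 left.
May 1943 has 31 days: 1055 − 31 = 1024 left.
June 1943 has 30 days: 1024 − 30 = 994 left.
July 1943 has 31 days: 994 − 31 = 963 left.
August 1943 has 31 days: 963 − 31 = 932 left.
September 1943 has 30 days: 932 − 30 = 902 left.
October 1943 has 31 days: 902 − 31 = 871 left.
November 1943 has 30 days: 871 − 30 = 841 left.
December 1943 has 31 days: 841 − 31 = 810 left.
January 1944 has 31 days: 810 − 31 = 779 left.
February 1944 has 29 days (1944 is a leap year): 779 − 29 = 750 left.
March 1944 has 31 days: 750 − 31 = 719 left.
April 1944 has 30 days: 719 − 30 = 689 left.
May 1944 has 31 days: 689 − 31 = 658 left.
June 1944 has 30 days: 658 − 30 = 628 left.
July 1944 has 31 days: 628 − 31 = 597 left.
August 1944 has 31 days: 597 − 31 = 566 left.
September 1944 has 30 days: 566 − 30 = 536 left.
October 1944 has 31 days: 536 − 31 = 505 left.
November 1944 has 30 days: 505 − 30 = 475 left.
December 1944 has 31 days: 475 − 31 = 444 left.
January 1945 has 31 days: 444 − 31 = 413 left.
February 1945 has 28 days (1945 is not a leap year): 413 − 28 = 385 left.
March 1945 has 31 days: 385 − 31 = 354 left.
April 1945 has 30 days: 354 − 30 = 324 left.
May 1945 has 31 days: 324 − 31 = 293 left.
June 1945 has 30 days: 293 − 30 = 263 left.
July 1945 has 31 days: 263 − 31 = 232 left.
August 1945 has 31 days: 232 − 31 = 201 left.
September 1945 has 30 days: 201 − 30 = 171 left.
October 1945 has 31 days: 171 − 31 = 140 left.
November 1945 has 30 days: 140 − 30 = 110 left.
December 1945 has 31 days: 110 − 31 = 79 left.
January 1946 has 31 days: 79 − 31 = 48 left.
February 1946 has 28 days (1946 is not a leap year): 48 − 28 = 20 left.
20 days into March 1946 → March 20, 1946.

March 20, 1946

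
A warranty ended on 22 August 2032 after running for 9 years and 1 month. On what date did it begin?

July 22, 2023

Counting back 9 years and 1 month from August 22, 2032.
-9 years → 2023; month 8 − 1 = 7 → July 2023.
Day 22 is valid in July, giving July 22, 2023.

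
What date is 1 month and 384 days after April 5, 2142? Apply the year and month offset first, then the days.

Advancing 1 month and 384 days from April 5, 2142: first the month/year part, then the days.
month 4 + 1 = 5 → May 2142.
Day 5 is valid in May, giving May 5, 2142.
Now add 384 days from May 5, 2142.
May has 31 days, so 31 − 5 = 26 days remain after May 5, 2142; 384 − 26 = 358 left.
June 2142 has 30 days: 358 − 30 = 328 left.
July 2142 has 31 days: 328 − 31 = 297 left.
August 2142 has 31 days: 297 − 31 = 266 left.
September 2142 has 30 days: 266 − 30 = 236 left.
October 2142 has 31 days: 236 − 31 = 205 left.
November 2142 has 30 days: 205 − 30 = 175 left.
December 2142 has 31 days: 175 − 31 = 144 left.
January 2143 has 31 days: 144 − 31 = 113 left.
February 2143 has 28 days (2143 is not a leap year): 113 − 28 = 85 left.
March 2143 has 31 days: 85 − 31 = 54 left.
April 2143 has 30 days: 54 − 30 = 24 left.
24 days into May 2143 → May 24, 2143.

May 24, 2143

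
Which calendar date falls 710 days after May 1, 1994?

April 10, 1996

Adding 710 days from May 1, 1994.
May has 31 days, so 31 − 1 = 30 days remain after May 1, 1994; 710 − 30 = 680 left.
June 1994 has 30 days: 680 − 30 = 650 left.
July 1994 has 31 days: 650 − 31 = 619 left.
August 1994 has 31 days: 619 − 31 = 588 left.
September 1994 has 30 days: 588 − 30 = 558 left.
October 1994 has 31 days: 558 − 31 = 527 left.
November 1994 has 30 days: 527 − 30 = 497 left.
December 1994 has 31 days: 497 − 31 = 466 left.
January 1995 has 31 days: 466 − 31 = 435 left.
February 1995 has 28 days (1995 is not a leap year): 435 − 28 = 407 left.
March 1995 has 31 days: 407 − 31 = 376 left.
April 1995 has 30 days: 376 − 30 = 346 left.
May 1995 has 31 days: 346 − 31 = 315 left.
June 1995 has 30 days: 315 − 30 = 285 left.
July 1995 has 31 days: 285 − 31 = 254 left.
August 1995 has 31 days: 254 − 31 = 223 left.
September 1995 has 30 days: 223 − 30 = 193 left.
October 1995 has 31 days: 193 − 31 = 162 left.
November 1995 has 30 days: 162 − 30 = 132 left.
December 1995 has 31 days: 132 − 31 = 101 left.
January 1996 has 31 days: 101 − 31 = 70 left.
February 1996 has 29 days (1996 is a leap year): 70 − 29 = 41 left.
March 1996 has 31 days: 41 − 31 = 10 left.
10 days into April 1996 → April 10, 1996.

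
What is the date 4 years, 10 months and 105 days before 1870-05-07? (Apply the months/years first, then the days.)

March 24, 1865

Counting back 4 years, 10 months and 105 days from May 7, 1870: first the month/year part, then the days.
-4 years → 1866; month 5 − 10 = -5, which is month 7 of year 1865 → July 1865.
Day 7 is valid in July, giving July 7, 1865.
Now subtract 105 days from July 7, 1865.
Going back 7 days from July 7, 1865 reaches the end of the previous month; 105 − 7 = 98 left.
June 1865 has 30 days: 98 − 30 = 68 left.
May 1865 has 31 days: 68 − 31 = 37 left.
April 1865 has 30 days: 37 − 30 = 7 left.
March 1865 has 31 days; 31 − 7 = 24 → March 24, 1865.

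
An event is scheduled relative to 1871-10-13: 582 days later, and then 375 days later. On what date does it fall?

May 27, 1874

Counting forward 582 days from October 13, 1871:
October has 31 days, so 31 − 13 = 18 days remain after October 13, 1871; 582 − 18 = 564 left.
November 1871 has 30 days: 564 − 30 = 534 left.
December 1871 has 31 days: 534 − 31 = 503 left.
January 1872 has 31 days: 503 − 31 = 472 left.
February 1872 has 29 days (1872 is a leap year): 472 − 29 = 443 left.
March 1872 has 31 days: 443 − 31 = 412 left.
April 1872 has 30 days: 412 − 30 = 382 left.
May 1872 has 31 days: 382 − 31 = 351 left.
June 1872 has 30 days: 351 − 30 = 321 left.
July 1872 has 31 days: 321 − 31 = 290 left.
August 1872 has 31 days: 290 − 31 = 259 left.
September 1872 has 30 days: 259 − 30 = 229 left.
October 1872 has 31 days: 229 − 31 = 198 left.
November 1872 has 30 days: 198 − 30 = 168 left.
December 1872 has 31 days: 168 − 31 = 137 left.
January 1873 has 31 days: 137 − 31 = 106 left.
February 1873 has 28 days (1873 is not a leap year): 106 − 28 = 78 left.
March 1873 has 31 days: 78 − 31 = 47 left.
April 1873 has 30 days: 47 − 30 = 17 left.
17 days into May 1873 → May 17, 1873.
Counting forward 375 days from May 17, 1873:
May has 31 days, so 31 − 17 = 14 days remain after May 17, 1873; 375 − 14 = 361 left.
June 1873 has 30 days: 361 − 30 = 331 left.
July 1873 has 31 days: 331 − 31 = 300 left.
August 1873 has 31 days: 300 − 31 = 269 left.
September 1873 has 30 days: 269 − 30 = 239 left.
October 1873 has 31 days: 239 − 31 = 208 left.
November 1873 has 30 days: 208 − 30 = 178 left.
December 1873 has 31 days: 178 − 31 = 147 left.
January 1874 has 31 days: 147 − 31 = 116 left.
February 1874 has 28 days (1874 is not a leap year): 116 − 28 = 88 left.
March 1874 has 31 days: 88 − 31 = 57 left.
April 1874 has 30 days: 57 − 30 = 27 left.
27 days into May 1874 → May 27, 1874.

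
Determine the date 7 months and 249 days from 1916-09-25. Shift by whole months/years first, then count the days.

Counting forward 7 months and 249 days from September 25, 1916: first the month/year part, then the days.
month 9 + 7 = 16, which is month 4 of year 1917 → April 1917.
Day 25 is valid in April, giving April 25, 1917.
Now add 249 days from April 25, 1917.
April has 30 days, so 30 − 25 = 5 days remain after April 25, 1917; 249 − 5 = 244 left.
May 1917 has 31 days: 244 − 31 = 213 left.
June 1917 has 30 days: 213 − 30 = 183 left.
July 1917 has 31 days: 183 − 31 = 152 left.
August 1917 has 31 days: 152 − 31 = 121 left.
September 1917 has 30 days: 121 − 30 = 91 left.
October 1917 has 31 days: 91 − 31 = 60 left.
November 1917 has 30 days: 60 − 30 = 30 left.
30 days into December 1917 → December 30, 1917.

December 30, 1917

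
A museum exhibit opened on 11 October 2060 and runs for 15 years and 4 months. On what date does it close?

Advancing 15 years and 4 months from October 11, 2060.
+15 years → 2075; month 10 + 4 = 14, which is month 2 of year 2076 → February 2076.
Day 11 is valid in February, giving February 11, 2076.

February 11, 2076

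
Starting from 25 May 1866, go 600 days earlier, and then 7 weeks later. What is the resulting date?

Counting back 600 days from May 25, 1866:
Going back 25 days from May 25, 1866 reaches the end of the previous month; 600 − 25 = 575 left.
April 1866 has 30 days: 575 − 30 = 545 left.
March 1866 has 31 days: 545 − 31 = 514 left.
February 1866 has 28 days (1866 is not a leap year): 514 − 28 = 486 left.
January 1866 has 31 days: 486 − 31 = 455 left.
December 1865 has 31 days: 455 − 31 = 424 left.
November 1865 has 30 days: 424 − 30 = 394 left.
October 1865 has 31 days: 394 − 31 = 363 left.
September 1865 has 30 days: 363 − 30 = 333 left.
August 1865 has 31 days: 333 − 31 = 302 left.
July 1865 has 31 days: 302 − 31 = 271 left.
June 1865 has 30 days: 271 − 30 = 241 left.
May 1865 has 31 days: 241 − 31 = 210 left.
April 1865 has 30 days: 210 − 30 = 180 left.
March 1865 has 31 days: 180 − 31 = 149 left.
February 1865 has 28 days (1865 is not a leap year): 149 − 28 = 121 left.
January 1865 has 31 days: 121 − 31 = 90 left.
December 1864 has 31 days: 90 − 31 = 59 left.
November 1864 has 30 days: 59 − 30 = 29 left.
October 1864 has 31 days; 31 − 29 = 2 → October 2, 1864.
Adding 7 weeks (= 49 days) from October 2, 1864:
October has 31 days, so 31 − 2 = 29 days remain after October 2, 1864; 49 − 29 = 20 left.
20 days into November 1864 → November 20, 1864.

November 20, 1864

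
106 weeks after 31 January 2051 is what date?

Advancing 106 weeks = 742 days from January 31, 2051.
January has 31 days, so 31 − 31 = 0 days remain after January 31, 2051; 742 − 0 = 742 left.
February 2051 has 28 days (2051 is not a leap year): 742 − 28 = 714 left.
March 2051 has 31 days: 714 − 31 = 683 left.
April 2051 has 30 days: 683 − 30 = 653 left.
May 2051 has 31 days: 653 − 31 = 622 left.
June 2051 has 30 days: 622 − 30 = 592 left.
July 2051 has 31 days: 592 − 31 = 561 left.
August 2051 has 31 days: 561 − 31 = 530 left.
September 2051 has 30 days: 530 − 30 = 500 left.
October 2051 has 31 days: 500 − 31 = 469 left.
November 2051 has 30 days: 469 − 30 = 439 left.
December 2051 has 31 days: 439 − 31 = 408 left.
January 2052 has 31 days: 408 − 31 = 377 left.
February 2052 has 29 days (2052 is a leap year): 377 − 29 = 348 left.
March 2052 has 31 days: 348 − 31 = 317 left.
April 2052 has 30 days: 317 − 30 = 287 left.
May 2052 has 31 days: 287 − 31 = 256 left.
June 2052 has 30 days: 256 − 30 = 226 left.
July 2052 has 31 days: 226 − 31 = 195 left.
August 2052 has 31 days: 195 − 31 = 164 left.
September 2052 has 30 days: 164 − 30 = 134 left.
October 2052 has 31 days: 134 − 31 = 103 left.
November 2052 has 30 days: 103 − 30 = 73 left.
December 2052 has 31 days: 73 − 31 = 42 left.
January 2053 has 31 days: 42 − 31 = 11 left.
11 days into February 2053 → February 11, 2053.

February 11, 2053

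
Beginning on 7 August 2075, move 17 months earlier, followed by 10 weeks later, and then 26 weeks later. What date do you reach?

November 14, 2074

Going back 17 months from August 7, 2075:
month 8 − 17 = -9, which is month 3 of year 2074 → March 2074.
Day 7 is valid in March, giving March 7, 2074.
Advancing 10 weeks (= 70 days) from March 7, 2074:
March has 31 days, so 31 − 7 = 24 days remain after March 7, 2074; 70 − 24 = 46 left.
April 2074 has 30 days: 46 − 30 = 16 left.
16 days into May 2074 → May 16, 2074.
Counting forward 26 weeks (= 182 days) from May 16, 2074:
May has 31 days, so 31 − 16 = 15 days remain after May 16, 2074; 182 − 15 = 167 left.
June 2074 has 30 days: 167 − 30 = 137 left.
July 2074 has 31 days: 137 − 31 = 106 left.
August 2074 has 31 days: 106 − 31 = 75 left.
September 2074 has 30 days: 75 − 30 = 45 left.
October 2074 has 31 days: 45 − 31 = 14 left.
14 days into November 2074 → November 14, 2074.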